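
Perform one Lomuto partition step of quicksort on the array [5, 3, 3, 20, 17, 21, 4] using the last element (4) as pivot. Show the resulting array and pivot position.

Lomuto partition with pivot = 4:

Initial array: [5, 3, 3, 20, 17, 21, 4]

arr[0]=5 > 4: no swap
arr[1]=3 <= 4: swap with position 0, array becomes [3, 5, 3, 20, 17, 21, 4]
arr[2]=3 <= 4: swap with position 1, array becomes [3, 3, 5, 20, 17, 21, 4]
arr[3]=20 > 4: no swap
arr[4]=17 > 4: no swap
arr[5]=21 > 4: no swap

Place pivot at position 2: [3, 3, 4, 20, 17, 21, 5]
Pivot position: 2

After partitioning with pivot 4, the array becomes [3, 3, 4, 20, 17, 21, 5]. The pivot is placed at index 2. All elements to the left of the pivot are <= 4, and all elements to the right are > 4.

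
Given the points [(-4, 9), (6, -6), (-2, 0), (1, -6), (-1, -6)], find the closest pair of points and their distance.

Computing all pairwise distances among 5 points:

d((-4, 9), (6, -6)) = 18.0278
d((-4, 9), (-2, 0)) = 9.2195
d((-4, 9), (1, -6)) = 15.8114
d((-4, 9), (-1, -6)) = 15.2971
d((6, -6), (-2, 0)) = 10.0
d((6, -6), (1, -6)) = 5.0
d((6, -6), (-1, -6)) = 7.0
d((-2, 0), (1, -6)) = 6.7082
d((-2, 0), (-1, -6)) = 6.0828
d((1, -6), (-1, -6)) = 2.0 <-- minimum

Closest pair: (1, -6) and (-1, -6) with distance 2.0

The closest pair is (1, -6) and (-1, -6) with Euclidean distance 2.0. For 5 points, brute-force pairwise comparison is shown above. For large n, the divide-and-conquer algorithm (sort by x, recurse on halves, check the dividing strip) achieves O(n log n).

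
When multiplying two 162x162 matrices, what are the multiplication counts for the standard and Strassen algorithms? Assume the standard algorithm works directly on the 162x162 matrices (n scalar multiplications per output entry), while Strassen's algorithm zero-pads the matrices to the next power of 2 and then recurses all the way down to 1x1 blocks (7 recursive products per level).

Matrix multiplication for 162x162 matrices:

Strassen's algorithm requires power-of-2 dimensions. Pad 162x162 to 256x256 (next power of 2).

Standard algorithm: 162^3 = 4251528 multiplications
Strassen's algorithm: 7^(log2(256)) = 7^8 = 5764801 multiplications
Difference: 4251528 - 5764801 = -1513273 (Strassen uses MORE here due to padding overhead — for small or just-over-power-of-2 n, padding can outweigh the per-level savings)

Standard: 4251528 multiplications (162^3). Strassen: 5764801 multiplications (7^8, after padding to 256x256). Strassen reduces 8 recursive multiplications to 7 at each level.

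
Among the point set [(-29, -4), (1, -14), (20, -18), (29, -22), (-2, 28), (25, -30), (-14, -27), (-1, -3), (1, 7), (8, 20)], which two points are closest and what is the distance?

Computing all pairwise distances among 10 points:

d((-29, -4), (1, -14)) = 31.6228
d((-29, -4), (20, -18)) = 50.9608
d((-29, -4), (29, -22)) = 60.7289
d((-29, -4), (-2, 28)) = 41.8688
d((-29, -4), (25, -30)) = 59.9333
d((-29, -4), (-14, -27)) = 27.4591
d((-29, -4), (-1, -3)) = 28.0179
d((-29, -4), (1, 7)) = 31.9531
d((-29, -4), (8, 20)) = 44.1022
d((1, -14), (20, -18)) = 19.4165
d((1, -14), (29, -22)) = 29.1204
d((1, -14), (-2, 28)) = 42.107
d((1, -14), (25, -30)) = 28.8444
d((1, -14), (-14, -27)) = 19.8494
d((1, -14), (-1, -3)) = 11.1803
d((1, -14), (1, 7)) = 21.0
d((1, -14), (8, 20)) = 34.7131
d((20, -18), (29, -22)) = 9.8489
d((20, -18), (-2, 28)) = 50.9902
d((20, -18), (25, -30)) = 13.0
d((20, -18), (-14, -27)) = 35.171
d((20, -18), (-1, -3)) = 25.807
d((20, -18), (1, 7)) = 31.4006
d((20, -18), (8, 20)) = 39.8497
d((29, -22), (-2, 28)) = 58.8303
d((29, -22), (25, -30)) = 8.9443 <-- minimum
d((29, -22), (-14, -27)) = 43.2897
d((29, -22), (-1, -3)) = 35.5106
d((29, -22), (1, 7)) = 40.3113
d((29, -22), (8, 20)) = 46.9574
d((-2, 28), (25, -30)) = 63.9766
d((-2, 28), (-14, -27)) = 56.2939
d((-2, 28), (-1, -3)) = 31.0161
d((-2, 28), (1, 7)) = 21.2132
d((-2, 28), (8, 20)) = 12.8062
d((25, -30), (-14, -27)) = 39.1152
d((25, -30), (-1, -3)) = 37.4833
d((25, -30), (1, 7)) = 44.1022
d((25, -30), (8, 20)) = 52.811
d((-14, -27), (-1, -3)) = 27.2947
d((-14, -27), (1, 7)) = 37.1618
d((-14, -27), (8, 20)) = 51.8941
d((-1, -3), (1, 7)) = 10.198
d((-1, -3), (8, 20)) = 24.6982
d((1, 7), (8, 20)) = 14.7648

Closest pair: (29, -22) and (25, -30) with distance 8.9443

The closest pair is (29, -22) and (25, -30) with Euclidean distance 8.9443. For 10 points, brute-force pairwise comparison is shown above. For large n, the divide-and-conquer algorithm (sort by x, recurse on halves, check the dividing strip) achieves O(n log n).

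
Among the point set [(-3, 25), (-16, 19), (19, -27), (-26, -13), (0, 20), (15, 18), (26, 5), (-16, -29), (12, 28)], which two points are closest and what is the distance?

Computing all pairwise distances among 9 points:

d((-3, 25), (-16, 19)) = 14.3178
d((-3, 25), (19, -27)) = 56.4624
d((-3, 25), (-26, -13)) = 44.4185
d((-3, 25), (0, 20)) = 5.831 <-- minimum
d((-3, 25), (15, 18)) = 19.3132
d((-3, 25), (26, 5)) = 35.2278
d((-3, 25), (-16, -29)) = 55.5428
d((-3, 25), (12, 28)) = 15.2971
d((-16, 19), (19, -27)) = 57.8014
d((-16, 19), (-26, -13)) = 33.5261
d((-16, 19), (0, 20)) = 16.0312
d((-16, 19), (15, 18)) = 31.0161
d((-16, 19), (26, 5)) = 44.2719
d((-16, 19), (-16, -29)) = 48.0
d((-16, 19), (12, 28)) = 29.4109
d((19, -27), (-26, -13)) = 47.1275
d((19, -27), (0, 20)) = 50.6952
d((19, -27), (15, 18)) = 45.1774
d((19, -27), (26, 5)) = 32.7567
d((19, -27), (-16, -29)) = 35.0571
d((19, -27), (12, 28)) = 55.4437
d((-26, -13), (0, 20)) = 42.0119
d((-26, -13), (15, 18)) = 51.4004
d((-26, -13), (26, 5)) = 55.0273
d((-26, -13), (-16, -29)) = 18.868
d((-26, -13), (12, 28)) = 55.9017
d((0, 20), (15, 18)) = 15.1327
d((0, 20), (26, 5)) = 30.0167
d((0, 20), (-16, -29)) = 51.5461
d((0, 20), (12, 28)) = 14.4222
d((15, 18), (26, 5)) = 17.0294
d((15, 18), (-16, -29)) = 56.3028
d((15, 18), (12, 28)) = 10.4403
d((26, 5), (-16, -29)) = 54.037
d((26, 5), (12, 28)) = 26.9258
d((-16, -29), (12, 28)) = 63.5059

Closest pair: (-3, 25) and (0, 20) with distance 5.831

The closest pair is (-3, 25) and (0, 20) with Euclidean distance 5.831. For 9 points, brute-force pairwise comparison is shown above. For large n, the divide-and-conquer algorithm (sort by x, recurse on halves, check the dividing strip) achieves O(n log n).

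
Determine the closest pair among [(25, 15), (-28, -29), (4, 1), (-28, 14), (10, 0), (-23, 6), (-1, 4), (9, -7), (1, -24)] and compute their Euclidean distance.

Computing all pairwise distances among 9 points:

d((25, 15), (-28, -29)) = 68.884
d((25, 15), (4, 1)) = 25.2389
d((25, 15), (-28, 14)) = 53.0094
d((25, 15), (10, 0)) = 21.2132
d((25, 15), (-23, 6)) = 48.8365
d((25, 15), (-1, 4)) = 28.2312
d((25, 15), (9, -7)) = 27.2029
d((25, 15), (1, -24)) = 45.793
d((-28, -29), (4, 1)) = 43.8634
d((-28, -29), (-28, 14)) = 43.0
d((-28, -29), (10, 0)) = 47.8017
d((-28, -29), (-23, 6)) = 35.3553
d((-28, -29), (-1, 4)) = 42.638
d((-28, -29), (9, -7)) = 43.0465
d((-28, -29), (1, -24)) = 29.4279
d((4, 1), (-28, 14)) = 34.5398
d((4, 1), (10, 0)) = 6.0828
d((4, 1), (-23, 6)) = 27.4591
d((4, 1), (-1, 4)) = 5.831 <-- minimum
d((4, 1), (9, -7)) = 9.434
d((4, 1), (1, -24)) = 25.1794
d((-28, 14), (10, 0)) = 40.4969
d((-28, 14), (-23, 6)) = 9.434
d((-28, 14), (-1, 4)) = 28.7924
d((-28, 14), (9, -7)) = 42.5441
d((-28, 14), (1, -24)) = 47.8017
d((10, 0), (-23, 6)) = 33.541
d((10, 0), (-1, 4)) = 11.7047
d((10, 0), (9, -7)) = 7.0711
d((10, 0), (1, -24)) = 25.632
d((-23, 6), (-1, 4)) = 22.0907
d((-23, 6), (9, -7)) = 34.5398
d((-23, 6), (1, -24)) = 38.4187
d((-1, 4), (9, -7)) = 14.8661
d((-1, 4), (1, -24)) = 28.0713
d((9, -7), (1, -24)) = 18.7883

Closest pair: (4, 1) and (-1, 4) with distance 5.831

The closest pair is (4, 1) and (-1, 4) with Euclidean distance 5.831. For 9 points, brute-force pairwise comparison is shown above. For large n, the divide-and-conquer algorithm (sort by x, recurse on halves, check the dividing strip) achieves O(n log n).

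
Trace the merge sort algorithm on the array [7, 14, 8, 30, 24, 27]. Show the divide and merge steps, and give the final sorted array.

Merge sort trace:

Split: [7, 14, 8, 30, 24, 27] -> [7, 14, 8] and [30, 24, 27]
  Split: [7, 14, 8] -> [7] and [14, 8]
    Split: [14, 8] -> [14] and [8]
    Merge: [14] + [8] -> [8, 14]
  Merge: [7] + [8, 14] -> [7, 8, 14]
  Split: [30, 24, 27] -> [30] and [24, 27]
    Split: [24, 27] -> [24] and [27]
    Merge: [24] + [27] -> [24, 27]
  Merge: [30] + [24, 27] -> [24, 27, 30]
Merge: [7, 8, 14] + [24, 27, 30] -> [7, 8, 14, 24, 27, 30]

Final sorted array: [7, 8, 14, 24, 27, 30]

The merge sort proceeds by recursively splitting the array and merging sorted halves.
After all merges, the sorted array is [7, 8, 14, 24, 27, 30].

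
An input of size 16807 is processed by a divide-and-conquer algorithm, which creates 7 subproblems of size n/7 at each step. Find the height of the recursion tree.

For divide and conquer with division factor 7:

Problem sizes at each level:
Level 0: 16807
Level 1: 2401
Level 2: 343
Level 3: 49
Level 4: 7
Level 5: 1

The root is level 0 and the size-1 base case is level 5 (the tree spans levels 0 through 5, i.e. 6 levels counting the root), so the depth is the number of divisions: log_7(16807) = 5

The recursion tree depth is log_7(16807) = 5. At each level, the problem size is divided by 7, so it takes 5 divisions to reduce to a base case of size 1. The algorithm makes 7 recursive calls at each level.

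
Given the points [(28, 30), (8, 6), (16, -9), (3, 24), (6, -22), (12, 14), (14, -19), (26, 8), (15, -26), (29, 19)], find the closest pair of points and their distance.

Computing all pairwise distances among 10 points:

d((28, 30), (8, 6)) = 31.241
d((28, 30), (16, -9)) = 40.8044
d((28, 30), (3, 24)) = 25.7099
d((28, 30), (6, -22)) = 56.4624
d((28, 30), (12, 14)) = 22.6274
d((28, 30), (14, -19)) = 50.9608
d((28, 30), (26, 8)) = 22.0907
d((28, 30), (15, -26)) = 57.4891
d((28, 30), (29, 19)) = 11.0454
d((8, 6), (16, -9)) = 17.0
d((8, 6), (3, 24)) = 18.6815
d((8, 6), (6, -22)) = 28.0713
d((8, 6), (12, 14)) = 8.9443
d((8, 6), (14, -19)) = 25.7099
d((8, 6), (26, 8)) = 18.1108
d((8, 6), (15, -26)) = 32.7567
d((8, 6), (29, 19)) = 24.6982
d((16, -9), (3, 24)) = 35.4683
d((16, -9), (6, -22)) = 16.4012
d((16, -9), (12, 14)) = 23.3452
d((16, -9), (14, -19)) = 10.198
d((16, -9), (26, 8)) = 19.7231
d((16, -9), (15, -26)) = 17.0294
d((16, -9), (29, 19)) = 30.8707
d((3, 24), (6, -22)) = 46.0977
d((3, 24), (12, 14)) = 13.4536
d((3, 24), (14, -19)) = 44.3847
d((3, 24), (26, 8)) = 28.0179
d((3, 24), (15, -26)) = 51.4198
d((3, 24), (29, 19)) = 26.4764
d((6, -22), (12, 14)) = 36.4966
d((6, -22), (14, -19)) = 8.544
d((6, -22), (26, 8)) = 36.0555
d((6, -22), (15, -26)) = 9.8489
d((6, -22), (29, 19)) = 47.0106
d((12, 14), (14, -19)) = 33.0606
d((12, 14), (26, 8)) = 15.2315
d((12, 14), (15, -26)) = 40.1123
d((12, 14), (29, 19)) = 17.72
d((14, -19), (26, 8)) = 29.5466
d((14, -19), (15, -26)) = 7.0711 <-- minimum
d((14, -19), (29, 19)) = 40.8534
d((26, 8), (15, -26)) = 35.7351
d((26, 8), (29, 19)) = 11.4018
d((15, -26), (29, 19)) = 47.1275

Closest pair: (14, -19) and (15, -26) with distance 7.0711

The closest pair is (14, -19) and (15, -26) with Euclidean distance 7.0711. For 10 points, brute-force pairwise comparison is shown above. For large n, the divide-and-conquer algorithm (sort by x, recurse on halves, check the dividing strip) achieves O(n log n).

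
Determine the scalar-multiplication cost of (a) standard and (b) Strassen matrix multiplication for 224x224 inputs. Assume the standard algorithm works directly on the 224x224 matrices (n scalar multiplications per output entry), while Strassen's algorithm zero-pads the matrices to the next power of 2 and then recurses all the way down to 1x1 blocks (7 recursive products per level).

Matrix multiplication for 224x224 matrices:

Strassen's algorithm requires power-of-2 dimensions. Pad 224x224 to 256x256 (next power of 2).

Standard algorithm: 224^3 = 11239424 multiplications
Strassen's algorithm: 7^(log2(256)) = 7^8 = 5764801 multiplications
Savings: 11239424 - 5764801 = 5474623 multiplications

Standard: 11239424 multiplications (224^3). Strassen: 5764801 multiplications (7^8, after padding to 256x256). Strassen reduces 8 recursive multiplications to 7 at each level.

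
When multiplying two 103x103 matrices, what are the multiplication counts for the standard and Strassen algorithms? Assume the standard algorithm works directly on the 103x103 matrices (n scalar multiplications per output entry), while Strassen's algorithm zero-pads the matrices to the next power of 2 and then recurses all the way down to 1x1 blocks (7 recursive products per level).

Matrix multiplication for 103x103 matrices:

Strassen's algorithm requires power-of-2 dimensions. Pad 103x103 to 128x128 (next power of 2).

Standard algorithm: 103^3 = 1092727 multiplications
Strassen's algorithm: 7^(log2(128)) = 7^7 = 823543 multiplications
Savings: 1092727 - 823543 = 269184 multiplications

Standard: 1092727 multiplications (103^3). Strassen: 823543 multiplications (7^7, after padding to 128x128). Strassen reduces 8 recursive multiplications to 7 at each level.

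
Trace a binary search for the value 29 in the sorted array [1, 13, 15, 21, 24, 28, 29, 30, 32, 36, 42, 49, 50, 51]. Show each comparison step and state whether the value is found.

Binary search for 29 in [1, 13, 15, 21, 24, 28, 29, 30, 32, 36, 42, 49, 50, 51]:

lo=0, hi=13, mid=6, arr[mid]=29 -> Found target at index 6!

Binary search finds 29 at index 6 after 1 comparisons. The search repeatedly halves the search space by comparing with the middle element.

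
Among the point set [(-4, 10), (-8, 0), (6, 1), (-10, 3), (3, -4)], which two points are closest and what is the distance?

Computing all pairwise distances among 5 points:

d((-4, 10), (-8, 0)) = 10.7703
d((-4, 10), (6, 1)) = 13.4536
d((-4, 10), (-10, 3)) = 9.2195
d((-4, 10), (3, -4)) = 15.6525
d((-8, 0), (6, 1)) = 14.0357
d((-8, 0), (-10, 3)) = 3.6056 <-- minimum
d((-8, 0), (3, -4)) = 11.7047
d((6, 1), (-10, 3)) = 16.1245
d((6, 1), (3, -4)) = 5.831
d((-10, 3), (3, -4)) = 14.7648

Closest pair: (-8, 0) and (-10, 3) with distance 3.6056

The closest pair is (-8, 0) and (-10, 3) with Euclidean distance 3.6056. For 5 points, brute-force pairwise comparison is shown above. For large n, the divide-and-conquer algorithm (sort by x, recurse on halves, check the dividing strip) achieves O(n log n).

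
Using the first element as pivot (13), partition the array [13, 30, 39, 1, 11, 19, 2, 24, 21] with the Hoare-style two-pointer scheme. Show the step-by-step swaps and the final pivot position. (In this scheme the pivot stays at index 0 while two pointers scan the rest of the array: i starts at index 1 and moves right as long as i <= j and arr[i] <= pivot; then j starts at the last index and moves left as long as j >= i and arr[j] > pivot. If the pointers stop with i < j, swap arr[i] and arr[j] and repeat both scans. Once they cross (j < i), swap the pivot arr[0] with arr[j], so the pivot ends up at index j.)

Hoare-style two-pointer partition with pivot = 13:

Initial array: [13, 30, 39, 1, 11, 19, 2, 24, 21]

Pointers start at i = 1, j = 8.
i stops at index 1 (arr[1]=30 > 13), j stops at index 6 (arr[6]=2 <= 13): swap arr[1] and arr[6], array becomes [13, 2, 39, 1, 11, 19, 30, 24, 21]
i stops at index 2 (arr[2]=39 > 13), j stops at index 4 (arr[4]=11 <= 13): swap arr[2] and arr[4], array becomes [13, 2, 11, 1, 39, 19, 30, 24, 21]
i ends at 4, j ends at 3: the pointers have crossed (j < i), so scanning stops.

Swap pivot arr[0] with arr[3] to place pivot at position 3: [1, 2, 11, 13, 39, 19, 30, 24, 21]
Pivot position: 3

After partitioning with pivot 13, the array becomes [1, 2, 11, 13, 39, 19, 30, 24, 21]. The pivot is placed at index 3. All elements to the left of the pivot are <= 13, and all elements to the right are > 13.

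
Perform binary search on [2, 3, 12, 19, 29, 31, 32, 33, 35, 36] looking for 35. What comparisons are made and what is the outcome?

Binary search for 35 in [2, 3, 12, 19, 29, 31, 32, 33, 35, 36]:

lo=0, hi=9, mid=4, arr[mid]=29 -> 29 < 35, search right half
lo=5, hi=9, mid=7, arr[mid]=33 -> 33 < 35, search right half
lo=8, hi=9, mid=8, arr[mid]=35 -> Found target at index 8!

Binary search finds 35 at index 8 after 3 comparisons. The search repeatedly halves the search space by comparing with the middle element.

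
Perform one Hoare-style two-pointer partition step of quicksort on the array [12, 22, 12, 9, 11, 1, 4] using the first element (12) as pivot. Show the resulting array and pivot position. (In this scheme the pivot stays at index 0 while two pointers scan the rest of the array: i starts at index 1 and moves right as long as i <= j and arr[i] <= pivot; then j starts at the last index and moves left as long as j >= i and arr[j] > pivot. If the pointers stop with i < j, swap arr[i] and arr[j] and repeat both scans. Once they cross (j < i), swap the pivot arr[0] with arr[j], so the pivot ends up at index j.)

Hoare-style two-pointer partition with pivot = 12:

Initial array: [12, 22, 12, 9, 11, 1, 4]

Pointers start at i = 1, j = 6.
i stops at index 1 (arr[1]=22 > 12), j stops at index 6 (arr[6]=4 <= 12): swap arr[1] and arr[6], array becomes [12, 4, 12, 9, 11, 1, 22]
i ends at 6, j ends at 5: the pointers have crossed (j < i), so scanning stops.

Swap pivot arr[0] with arr[5] to place pivot at position 5: [1, 4, 12, 9, 11, 12, 22]
Pivot position: 5

After partitioning with pivot 12, the array becomes [1, 4, 12, 9, 11, 12, 22]. The pivot is placed at index 5. All elements to the left of the pivot are <= 12, and all elements to the right are > 12.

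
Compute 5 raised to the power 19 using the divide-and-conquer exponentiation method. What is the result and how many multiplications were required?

Computing 5^19 by squaring (build up from 5^1; each line after the first costs one multiplication):

5^1 = 5
5^2 = (5^1)^2 = 5^2 = 25
5^4 = (5^2)^2 = 25^2 = 625
5^8 = (5^4)^2 = 625^2 = 390625
5^9 = 5 * 5^8 = 5 * 390625 = 1953125
5^18 = (5^9)^2 = 1953125^2 = 3814697265625
5^19 = 5 * 5^18 = 5 * 3814697265625 = 19073486328125

Result: 19073486328125
Multiplications needed: 6 (6 lines after 5^1)

5^19 = 19073486328125. Using exponentiation by squaring, this requires 6 multiplications. The key idea: if the exponent is even, square the half-power; if odd, multiply by the base once.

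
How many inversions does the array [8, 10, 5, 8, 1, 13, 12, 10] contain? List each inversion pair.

Finding inversions in [8, 10, 5, 8, 1, 13, 12, 10]:

(0, 2): arr[0]=8 > arr[2]=5
(0, 4): arr[0]=8 > arr[4]=1
(1, 2): arr[1]=10 > arr[2]=5
(1, 3): arr[1]=10 > arr[3]=8
(1, 4): arr[1]=10 > arr[4]=1
(2, 4): arr[2]=5 > arr[4]=1
(3, 4): arr[3]=8 > arr[4]=1
(5, 6): arr[5]=13 > arr[6]=12
(5, 7): arr[5]=13 > arr[7]=10
(6, 7): arr[6]=12 > arr[7]=10

Total inversions: 10

The array has 10 inversion(s): (0,2), (0,4), (1,2), (1,3), (1,4), (2,4), (3,4), (5,6), (5,7), (6,7). Each pair (i,j) satisfies i < j and arr[i] > arr[j].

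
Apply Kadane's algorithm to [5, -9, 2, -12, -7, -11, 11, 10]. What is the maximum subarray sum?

Using Kadane's algorithm on [5, -9, 2, -12, -7, -11, 11, 10]:

Scanning through the array:
Position 1 (value -9): max_ending_here = -4, max_so_far = 5
Position 2 (value 2): max_ending_here = 2, max_so_far = 5
Position 3 (value -12): max_ending_here = -10, max_so_far = 5
Position 4 (value -7): max_ending_here = -7, max_so_far = 5
Position 5 (value -11): max_ending_here = -11, max_so_far = 5
Position 6 (value 11): max_ending_here = 11, max_so_far = 11
Position 7 (value 10): max_ending_here = 21, max_so_far = 21

Maximum subarray: [11, 10]
Maximum sum: 21

The maximum subarray is [11, 10] with sum 21. This subarray runs from index 6 to index 7.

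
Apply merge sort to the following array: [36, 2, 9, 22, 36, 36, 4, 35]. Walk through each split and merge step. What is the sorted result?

Merge sort trace:

Split: [36, 2, 9, 22, 36, 36, 4, 35] -> [36, 2, 9, 22] and [36, 36, 4, 35]
  Split: [36, 2, 9, 22] -> [36, 2] and [9, 22]
    Split: [36, 2] -> [36] and [2]
    Merge: [36] + [2] -> [2, 36]
    Split: [9, 22] -> [9] and [22]
    Merge: [9] + [22] -> [9, 22]
  Merge: [2, 36] + [9, 22] -> [2, 9, 22, 36]
  Split: [36, 36, 4, 35] -> [36, 36] and [4, 35]
    Split: [36, 36] -> [36] and [36]
    Merge: [36] + [36] -> [36, 36]
    Split: [4, 35] -> [4] and [35]
    Merge: [4] + [35] -> [4, 35]
  Merge: [36, 36] + [4, 35] -> [4, 35, 36, 36]
Merge: [2, 9, 22, 36] + [4, 35, 36, 36] -> [2, 4, 9, 22, 35, 36, 36, 36]

Final sorted array: [2, 4, 9, 22, 35, 36, 36, 36]

The merge sort proceeds by recursively splitting the array and merging sorted halves.
After all merges, the sorted array is [2, 4, 9, 22, 35, 36, 36, 36].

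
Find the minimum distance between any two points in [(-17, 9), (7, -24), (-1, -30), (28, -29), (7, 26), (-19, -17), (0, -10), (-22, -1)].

Computing all pairwise distances among 8 points:

d((-17, 9), (7, -24)) = 40.8044
d((-17, 9), (-1, -30)) = 42.1545
d((-17, 9), (28, -29)) = 58.8982
d((-17, 9), (7, 26)) = 29.4109
d((-17, 9), (-19, -17)) = 26.0768
d((-17, 9), (0, -10)) = 25.4951
d((-17, 9), (-22, -1)) = 11.1803
d((7, -24), (-1, -30)) = 10.0 <-- minimum
d((7, -24), (28, -29)) = 21.587
d((7, -24), (7, 26)) = 50.0
d((7, -24), (-19, -17)) = 26.9258
d((7, -24), (0, -10)) = 15.6525
d((7, -24), (-22, -1)) = 37.0135
d((-1, -30), (28, -29)) = 29.0172
d((-1, -30), (7, 26)) = 56.5685
d((-1, -30), (-19, -17)) = 22.2036
d((-1, -30), (0, -10)) = 20.025
d((-1, -30), (-22, -1)) = 35.805
d((28, -29), (7, 26)) = 58.8727
d((28, -29), (-19, -17)) = 48.5077
d((28, -29), (0, -10)) = 33.8378
d((28, -29), (-22, -1)) = 57.3062
d((7, 26), (-19, -17)) = 50.2494
d((7, 26), (0, -10)) = 36.6742
d((7, 26), (-22, -1)) = 39.6232
d((-19, -17), (0, -10)) = 20.2485
d((-19, -17), (-22, -1)) = 16.2788
d((0, -10), (-22, -1)) = 23.7697

Closest pair: (7, -24) and (-1, -30) with distance 10.0

The closest pair is (7, -24) and (-1, -30) with Euclidean distance 10.0. For 8 points, brute-force pairwise comparison is shown above. For large n, the divide-and-conquer algorithm (sort by x, recurse on halves, check the dividing strip) achieves O(n log n).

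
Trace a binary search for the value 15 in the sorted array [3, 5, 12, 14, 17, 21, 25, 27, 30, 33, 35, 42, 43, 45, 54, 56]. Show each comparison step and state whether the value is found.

Binary search for 15 in [3, 5, 12, 14, 17, 21, 25, 27, 30, 33, 35, 42, 43, 45, 54, 56]:

lo=0, hi=15, mid=7, arr[mid]=27 -> 27 > 15, search left half
lo=0, hi=6, mid=3, arr[mid]=14 -> 14 < 15, search right half
lo=4, hi=6, mid=5, arr[mid]=21 -> 21 > 15, search left half
lo=4, hi=4, mid=4, arr[mid]=17 -> 17 > 15, search left half
lo=4 > hi=3, target 15 not found

Binary search determines that 15 is not in the array after 4 comparisons. The search space was exhausted without finding the target.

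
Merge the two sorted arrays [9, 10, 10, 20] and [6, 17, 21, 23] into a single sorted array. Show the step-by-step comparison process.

Merging process:

Compare 9 vs 6: take 6 from right. Merged: [6]
Compare 9 vs 17: take 9 from left. Merged: [6, 9]
Compare 10 vs 17: take 10 from left. Merged: [6, 9, 10]
Compare 10 vs 17: take 10 from left. Merged: [6, 9, 10, 10]
Compare 20 vs 17: take 17 from right. Merged: [6, 9, 10, 10, 17]
Compare 20 vs 21: take 20 from left. Merged: [6, 9, 10, 10, 17, 20]
Append remaining from right: [21, 23]. Merged: [6, 9, 10, 10, 17, 20, 21, 23]

Final merged array: [6, 9, 10, 10, 17, 20, 21, 23]
Total comparisons: 6

The merged array is [6, 9, 10, 10, 17, 20, 21, 23], requiring 6 comparisons. The merge step runs in O(n) time where n is the total number of elements.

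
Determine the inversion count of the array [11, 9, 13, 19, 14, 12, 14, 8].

Finding inversions in [11, 9, 13, 19, 14, 12, 14, 8]:

(0, 1): arr[0]=11 > arr[1]=9
(0, 7): arr[0]=11 > arr[7]=8
(1, 7): arr[1]=9 > arr[7]=8
(2, 5): arr[2]=13 > arr[5]=12
(2, 7): arr[2]=13 > arr[7]=8
(3, 4): arr[3]=19 > arr[4]=14
(3, 5): arr[3]=19 > arr[5]=12
(3, 6): arr[3]=19 > arr[6]=14
(3, 7): arr[3]=19 > arr[7]=8
(4, 5): arr[4]=14 > arr[5]=12
(4, 7): arr[4]=14 > arr[7]=8
(5, 7): arr[5]=12 > arr[7]=8
(6, 7): arr[6]=14 > arr[7]=8

Total inversions: 13

The array has 13 inversion(s): (0,1), (0,7), (1,7), (2,5), (2,7), (3,4), (3,5), (3,6), (3,7), (4,5), (4,7), (5,7), (6,7). Each pair (i,j) satisfies i < j and arr[i] > arr[j].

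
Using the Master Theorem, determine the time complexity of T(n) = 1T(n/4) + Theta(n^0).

Master Theorem for T(n) = 1T(n/4) + O(n^0):

a = 1, b = 4, c = 0
log_b(a) = log_4(1) = 0.0000

Case 2: c = 0 = log_4(1) = 0.0000
T(n) = O(n^0 log n) = O(log n)

For T(n) = 1T(n/4) + O(n^0): log_4(1) = 0.0000. This is Case 2 of the Master Theorem (c = log_b(a), equal work at all levels), giving O(log n).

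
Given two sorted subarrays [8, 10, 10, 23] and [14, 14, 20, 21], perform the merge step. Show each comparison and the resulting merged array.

Merging process:

Compare 8 vs 14: take 8 from left. Merged: [8]
Compare 10 vs 14: take 10 from left. Merged: [8, 10]
Compare 10 vs 14: take 10 from left. Merged: [8, 10, 10]
Compare 23 vs 14: take 14 from right. Merged: [8, 10, 10, 14]
Compare 23 vs 14: take 14 from right. Merged: [8, 10, 10, 14, 14]
Compare 23 vs 20: take 20 from right. Merged: [8, 10, 10, 14, 14, 20]
Compare 23 vs 21: take 21 from right. Merged: [8, 10, 10, 14, 14, 20, 21]
Append remaining from left: [23]. Merged: [8, 10, 10, 14, 14, 20, 21, 23]

Final merged array: [8, 10, 10, 14, 14, 20, 21, 23]
Total comparisons: 7

The merged array is [8, 10, 10, 14, 14, 20, 21, 23], requiring 7 comparisons. The merge step runs in O(n) time where n is the total number of elements.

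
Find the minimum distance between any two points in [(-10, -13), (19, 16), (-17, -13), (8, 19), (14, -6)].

Computing all pairwise distances among 5 points:

d((-10, -13), (19, 16)) = 41.0122
d((-10, -13), (-17, -13)) = 7.0 <-- minimum
d((-10, -13), (8, 19)) = 36.7151
d((-10, -13), (14, -6)) = 25.0
d((19, 16), (-17, -13)) = 46.2277
d((19, 16), (8, 19)) = 11.4018
d((19, 16), (14, -6)) = 22.561
d((-17, -13), (8, 19)) = 40.6079
d((-17, -13), (14, -6)) = 31.7805
d((8, 19), (14, -6)) = 25.7099

Closest pair: (-10, -13) and (-17, -13) with distance 7.0

The closest pair is (-10, -13) and (-17, -13) with Euclidean distance 7.0. For 5 points, brute-force pairwise comparison is shown above. For large n, the divide-and-conquer algorithm (sort by x, recurse on halves, check the dividing strip) achieves O(n log n).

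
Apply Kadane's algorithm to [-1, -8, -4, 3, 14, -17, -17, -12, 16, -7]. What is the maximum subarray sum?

Using Kadane's algorithm on [-1, -8, -4, 3, 14, -17, -17, -12, 16, -7]:

Scanning through the array:
Position 1 (value -8): max_ending_here = -8, max_so_far = -1
Position 2 (value -4): max_ending_here = -4, max_so_far = -1
Position 3 (value 3): max_ending_here = 3, max_so_far = 3
Position 4 (value 14): max_ending_here = 17, max_so_far = 17
Position 5 (value -17): max_ending_here = 0, max_so_far = 17
Position 6 (value -17): max_ending_here = -17, max_so_far = 17
Position 7 (value -12): max_ending_here = -12, max_so_far = 17
Position 8 (value 16): max_ending_here = 16, max_so_far = 17
Position 9 (value -7): max_ending_here = 9, max_so_far = 17

Maximum subarray: [3, 14]
Maximum sum: 17

The maximum subarray is [3, 14] with sum 17. This subarray runs from index 3 to index 4.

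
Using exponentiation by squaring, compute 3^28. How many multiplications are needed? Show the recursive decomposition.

Computing 3^28 by squaring (build up from 3^1; each line after the first costs one multiplication):

3^1 = 3
3^2 = (3^1)^2 = 3^2 = 9
3^3 = 3 * 3^2 = 3 * 9 = 27
3^6 = (3^3)^2 = 27^2 = 729
3^7 = 3 * 3^6 = 3 * 729 = 2187
3^14 = (3^7)^2 = 2187^2 = 4782969
3^28 = (3^14)^2 = 4782969^2 = 22876792454961

Result: 22876792454961
Multiplications needed: 6 (6 lines after 3^1)

3^28 = 22876792454961. Using exponentiation by squaring, this requires 6 multiplications. The key idea: if the exponent is even, square the half-power; if odd, multiply by the base once.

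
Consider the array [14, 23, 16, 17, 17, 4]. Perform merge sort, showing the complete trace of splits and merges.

Merge sort trace:

Split: [14, 23, 16, 17, 17, 4] -> [14, 23, 16] and [17, 17, 4]
  Split: [14, 23, 16] -> [14] and [23, 16]
    Split: [23, 16] -> [23] and [16]
    Merge: [23] + [16] -> [16, 23]
  Merge: [14] + [16, 23] -> [14, 16, 23]
  Split: [17, 17, 4] -> [17] and [17, 4]
    Split: [17, 4] -> [17] and [4]
    Merge: [17] + [4] -> [4, 17]
  Merge: [17] + [4, 17] -> [4, 17, 17]
Merge: [14, 16, 23] + [4, 17, 17] -> [4, 14, 16, 17, 17, 23]

Final sorted array: [4, 14, 16, 17, 17, 23]

The merge sort proceeds by recursively splitting the array and merging sorted halves.
After all merges, the sorted array is [4, 14, 16, 17, 17, 23].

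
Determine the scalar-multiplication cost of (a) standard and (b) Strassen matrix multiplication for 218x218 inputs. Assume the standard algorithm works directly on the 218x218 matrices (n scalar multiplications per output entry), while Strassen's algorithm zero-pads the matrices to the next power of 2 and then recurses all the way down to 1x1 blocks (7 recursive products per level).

Matrix multiplication for 218x218 matrices:

Strassen's algorithm requires power-of-2 dimensions. Pad 218x218 to 256x256 (next power of 2).

Standard algorithm: 218^3 = 10360232 multiplications
Strassen's algorithm: 7^(log2(256)) = 7^8 = 5764801 multiplications
Savings: 10360232 - 5764801 = 4595431 multiplications

Standard: 10360232 multiplications (218^3). Strassen: 5764801 multiplications (7^8, after padding to 256x256). Strassen reduces 8 recursive multiplications to 7 at each level.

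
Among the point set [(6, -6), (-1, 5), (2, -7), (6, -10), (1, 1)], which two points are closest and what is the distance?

Computing all pairwise distances among 5 points:

d((6, -6), (-1, 5)) = 13.0384
d((6, -6), (2, -7)) = 4.1231
d((6, -6), (6, -10)) = 4.0 <-- minimum
d((6, -6), (1, 1)) = 8.6023
d((-1, 5), (2, -7)) = 12.3693
d((-1, 5), (6, -10)) = 16.5529
d((-1, 5), (1, 1)) = 4.4721
d((2, -7), (6, -10)) = 5.0
d((2, -7), (1, 1)) = 8.0623
d((6, -10), (1, 1)) = 12.083

Closest pair: (6, -6) and (6, -10) with distance 4.0

The closest pair is (6, -6) and (6, -10) with Euclidean distance 4.0. For 5 points, brute-force pairwise comparison is shown above. For large n, the divide-and-conquer algorithm (sort by x, recurse on halves, check the dividing strip) achieves O(n log n).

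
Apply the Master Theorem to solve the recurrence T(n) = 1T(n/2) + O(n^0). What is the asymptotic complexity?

Master Theorem for T(n) = 1T(n/2) + O(n^0):

a = 1, b = 2, c = 0
log_b(a) = log_2(1) = 0.0000

Case 2: c = 0 = log_2(1) = 0.0000
T(n) = O(n^0 log n) = O(log n)

For T(n) = 1T(n/2) + O(n^0): log_2(1) = 0.0000. This is Case 2 of the Master Theorem (c = log_b(a), equal work at all levels), giving O(log n).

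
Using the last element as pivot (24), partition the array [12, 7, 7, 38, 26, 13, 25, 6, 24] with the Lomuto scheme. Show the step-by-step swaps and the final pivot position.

Lomuto partition with pivot = 24:

Initial array: [12, 7, 7, 38, 26, 13, 25, 6, 24]

arr[0]=12 <= 24: swap with position 0, array becomes [12, 7, 7, 38, 26, 13, 25, 6, 24]
arr[1]=7 <= 24: swap with position 1, array becomes [12, 7, 7, 38, 26, 13, 25, 6, 24]
arr[2]=7 <= 24: swap with position 2, array becomes [12, 7, 7, 38, 26, 13, 25, 6, 24]
arr[3]=38 > 24: no swap
arr[4]=26 > 24: no swap
arr[5]=13 <= 24: swap with position 3, array becomes [12, 7, 7, 13, 26, 38, 25, 6, 24]
arr[6]=25 > 24: no swap
arr[7]=6 <= 24: swap with position 4, array becomes [12, 7, 7, 13, 6, 38, 25, 26, 24]

Place pivot at position 5: [12, 7, 7, 13, 6, 24, 25, 26, 38]
Pivot position: 5

After partitioning with pivot 24, the array becomes [12, 7, 7, 13, 6, 24, 25, 26, 38]. The pivot is placed at index 5. All elements to the left of the pivot are <= 24, and all elements to the right are > 24.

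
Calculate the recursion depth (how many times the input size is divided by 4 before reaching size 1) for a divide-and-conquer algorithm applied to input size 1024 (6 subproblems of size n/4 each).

For divide and conquer with division factor 4:

Problem sizes at each level:
Level 0: 1024
Level 1: 256
Level 2: 64
Level 3: 16
Level 4: 4
Level 5: 1

The root is level 0 and the size-1 base case is level 5 (the tree spans levels 0 through 5, i.e. 6 levels counting the root), so the depth is the number of divisions: log_4(1024) = 5

The recursion tree depth is log_4(1024) = 5. At each level, the problem size is divided by 4, so it takes 5 divisions to reduce to a base case of size 1. The algorithm makes 6 recursive calls at each level.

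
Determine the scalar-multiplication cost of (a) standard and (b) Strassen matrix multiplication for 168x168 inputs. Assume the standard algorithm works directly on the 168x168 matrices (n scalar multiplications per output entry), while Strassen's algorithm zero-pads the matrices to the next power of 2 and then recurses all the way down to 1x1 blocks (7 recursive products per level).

Matrix multiplication for 168x168 matrices:

Strassen's algorithm requires power-of-2 dimensions. Pad 168x168 to 256x256 (next power of 2).

Standard algorithm: 168^3 = 4741632 multiplications
Strassen's algorithm: 7^(log2(256)) = 7^8 = 5764801 multiplications
Difference: 4741632 - 5764801 = -1023169 (Strassen uses MORE here due to padding overhead — for small or just-over-power-of-2 n, padding can outweigh the per-level savings)

Standard: 4741632 multiplications (168^3). Strassen: 5764801 multiplications (7^8, after padding to 256x256). Strassen reduces 8 recursive multiplications to 7 at each level.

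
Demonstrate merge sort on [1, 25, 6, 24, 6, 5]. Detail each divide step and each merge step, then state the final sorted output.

Merge sort trace:

Split: [1, 25, 6, 24, 6, 5] -> [1, 25, 6] and [24, 6, 5]
  Split: [1, 25, 6] -> [1] and [25, 6]
    Split: [25, 6] -> [25] and [6]
    Merge: [25] + [6] -> [6, 25]
  Merge: [1] + [6, 25] -> [1, 6, 25]
  Split: [24, 6, 5] -> [24] and [6, 5]
    Split: [6, 5] -> [6] and [5]
    Merge: [6] + [5] -> [5, 6]
  Merge: [24] + [5, 6] -> [5, 6, 24]
Merge: [1, 6, 25] + [5, 6, 24] -> [1, 5, 6, 6, 24, 25]

Final sorted array: [1, 5, 6, 6, 24, 25]

The merge sort proceeds by recursively splitting the array and merging sorted halves.
After all merges, the sorted array is [1, 5, 6, 6, 24, 25].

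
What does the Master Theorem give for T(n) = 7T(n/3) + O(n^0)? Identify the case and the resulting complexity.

Master Theorem for T(n) = 7T(n/3) + O(n^0):

a = 7, b = 3, c = 0
log_b(a) = log_3(7) = 1.7712

Case 1: c = 0 < log_3(7) = 1.7712
T(n) = O(n^(log_3 7))

For T(n) = 7T(n/3) + O(n^0): log_3(7) = 1.7712. This is Case 1 of the Master Theorem (c < log_b(a), work dominated by leaves), giving O(n^(log_3 7)).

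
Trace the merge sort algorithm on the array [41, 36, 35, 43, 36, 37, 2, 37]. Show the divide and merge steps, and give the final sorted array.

Merge sort trace:

Split: [41, 36, 35, 43, 36, 37, 2, 37] -> [41, 36, 35, 43] and [36, 37, 2, 37]
  Split: [41, 36, 35, 43] -> [41, 36] and [35, 43]
    Split: [41, 36] -> [41] and [36]
    Merge: [41] + [36] -> [36, 41]
    Split: [35, 43] -> [35] and [43]
    Merge: [35] + [43] -> [35, 43]
  Merge: [36, 41] + [35, 43] -> [35, 36, 41, 43]
  Split: [36, 37, 2, 37] -> [36, 37] and [2, 37]
    Split: [36, 37] -> [36] and [37]
    Merge: [36] + [37] -> [36, 37]
    Split: [2, 37] -> [2] and [37]
    Merge: [2] + [37] -> [2, 37]
  Merge: [36, 37] + [2, 37] -> [2, 36, 37, 37]
Merge: [35, 36, 41, 43] + [2, 36, 37, 37] -> [2, 35, 36, 36, 37, 37, 41, 43]

Final sorted array: [2, 35, 36, 36, 37, 37, 41, 43]

The merge sort proceeds by recursively splitting the array and merging sorted halves.
After all merges, the sorted array is [2, 35, 36, 36, 37, 37, 41, 43].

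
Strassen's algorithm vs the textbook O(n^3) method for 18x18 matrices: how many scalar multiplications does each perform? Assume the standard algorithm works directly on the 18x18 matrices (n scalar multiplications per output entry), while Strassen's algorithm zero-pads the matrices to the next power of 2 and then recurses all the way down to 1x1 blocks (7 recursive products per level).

Matrix multiplication for 18x18 matrices:

Strassen's algorithm requires power-of-2 dimensions. Pad 18x18 to 32x32 (next power of 2).

Standard algorithm: 18^3 = 5832 multiplications
Strassen's algorithm: 7^(log2(32)) = 7^5 = 16807 multiplications
Difference: 5832 - 16807 = -10975 (Strassen uses MORE here due to padding overhead — for small or just-over-power-of-2 n, padding can outweigh the per-level savings)

Standard: 5832 multiplications (18^3). Strassen: 16807 multiplications (7^5, after padding to 32x32). Strassen reduces 8 recursive multiplications to 7 at each level.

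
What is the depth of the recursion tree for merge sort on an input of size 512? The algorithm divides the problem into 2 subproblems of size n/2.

For divide and conquer with division factor 2:

Problem sizes at each level:
Level 0: 512
Level 1: 256
Level 2: 128
Level 3: 64
Level 4: 32
Level 5: 16
Level 6: 8
Level 7: 4
Level 8: 2
Level 9: 1

The root is level 0 and the size-1 base case is level 9 (the tree spans levels 0 through 9, i.e. 10 levels counting the root), so the depth is the number of divisions: log_2(512) = 9

The recursion tree depth is log_2(512) = 9. At each level, the problem size is divided by 2, so it takes 9 divisions to reduce to a base case of size 1. The algorithm makes 2 recursive calls at each level.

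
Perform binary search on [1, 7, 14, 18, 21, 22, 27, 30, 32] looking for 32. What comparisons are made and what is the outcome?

Binary search for 32 in [1, 7, 14, 18, 21, 22, 27, 30, 32]:

lo=0, hi=8, mid=4, arr[mid]=21 -> 21 < 32, search right half
lo=5, hi=8, mid=6, arr[mid]=27 -> 27 < 32, search right half
lo=7, hi=8, mid=7, arr[mid]=30 -> 30 < 32, search right half
lo=8, hi=8, mid=8, arr[mid]=32 -> Found target at index 8!

Binary search finds 32 at index 8 after 4 comparisons. The search repeatedly halves the search space by comparing with the middle element.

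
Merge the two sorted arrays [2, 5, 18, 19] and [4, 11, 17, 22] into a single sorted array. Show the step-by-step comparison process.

Merging process:

Compare 2 vs 4: take 2 from left. Merged: [2]
Compare 5 vs 4: take 4 from right. Merged: [2, 4]
Compare 5 vs 11: take 5 from left. Merged: [2, 4, 5]
Compare 18 vs 11: take 11 from right. Merged: [2, 4, 5, 11]
Compare 18 vs 17: take 17 from right. Merged: [2, 4, 5, 11, 17]
Compare 18 vs 22: take 18 from left. Merged: [2, 4, 5, 11, 17, 18]
Compare 19 vs 22: take 19 from left. Merged: [2, 4, 5, 11, 17, 18, 19]
Append remaining from right: [22]. Merged: [2, 4, 5, 11, 17, 18, 19, 22]

Final merged array: [2, 4, 5, 11, 17, 18, 19, 22]
Total comparisons: 7

The merged array is [2, 4, 5, 11, 17, 18, 19, 22], requiring 7 comparisons. The merge step runs in O(n) time where n is the total number of elements.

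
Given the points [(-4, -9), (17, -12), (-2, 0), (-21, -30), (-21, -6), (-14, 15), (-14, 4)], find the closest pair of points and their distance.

Computing all pairwise distances among 7 points:

d((-4, -9), (17, -12)) = 21.2132
d((-4, -9), (-2, 0)) = 9.2195 <-- minimum
d((-4, -9), (-21, -30)) = 27.0185
d((-4, -9), (-21, -6)) = 17.2627
d((-4, -9), (-14, 15)) = 26.0
d((-4, -9), (-14, 4)) = 16.4012
d((17, -12), (-2, 0)) = 22.4722
d((17, -12), (-21, -30)) = 42.0476
d((17, -12), (-21, -6)) = 38.4708
d((17, -12), (-14, 15)) = 41.1096
d((17, -12), (-14, 4)) = 34.8855
d((-2, 0), (-21, -30)) = 35.5106
d((-2, 0), (-21, -6)) = 19.9249
d((-2, 0), (-14, 15)) = 19.2094
d((-2, 0), (-14, 4)) = 12.6491
d((-21, -30), (-21, -6)) = 24.0
d((-21, -30), (-14, 15)) = 45.5412
d((-21, -30), (-14, 4)) = 34.7131
d((-21, -6), (-14, 15)) = 22.1359
d((-21, -6), (-14, 4)) = 12.2066
d((-14, 15), (-14, 4)) = 11.0

Closest pair: (-4, -9) and (-2, 0) with distance 9.2195

The closest pair is (-4, -9) and (-2, 0) with Euclidean distance 9.2195. For 7 points, brute-force pairwise comparison is shown above. For large n, the divide-and-conquer algorithm (sort by x, recurse on halves, check the dividing strip) achieves O(n log n).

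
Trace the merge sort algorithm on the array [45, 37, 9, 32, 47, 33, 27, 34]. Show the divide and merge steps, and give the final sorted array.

Merge sort trace:

Split: [45, 37, 9, 32, 47, 33, 27, 34] -> [45, 37, 9, 32] and [47, 33, 27, 34]
  Split: [45, 37, 9, 32] -> [45, 37] and [9, 32]
    Split: [45, 37] -> [45] and [37]
    Merge: [45] + [37] -> [37, 45]
    Split: [9, 32] -> [9] and [32]
    Merge: [9] + [32] -> [9, 32]
  Merge: [37, 45] + [9, 32] -> [9, 32, 37, 45]
  Split: [47, 33, 27, 34] -> [47, 33] and [27, 34]
    Split: [47, 33] -> [47] and [33]
    Merge: [47] + [33] -> [33, 47]
    Split: [27, 34] -> [27] and [34]
    Merge: [27] + [34] -> [27, 34]
  Merge: [33, 47] + [27, 34] -> [27, 33, 34, 47]
Merge: [9, 32, 37, 45] + [27, 33, 34, 47] -> [9, 27, 32, 33, 34, 37, 45, 47]

Final sorted array: [9, 27, 32, 33, 34, 37, 45, 47]

The merge sort proceeds by recursively splitting the array and merging sorted halves.
After all merges, the sorted array is [9, 27, 32, 33, 34, 37, 45, 47].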